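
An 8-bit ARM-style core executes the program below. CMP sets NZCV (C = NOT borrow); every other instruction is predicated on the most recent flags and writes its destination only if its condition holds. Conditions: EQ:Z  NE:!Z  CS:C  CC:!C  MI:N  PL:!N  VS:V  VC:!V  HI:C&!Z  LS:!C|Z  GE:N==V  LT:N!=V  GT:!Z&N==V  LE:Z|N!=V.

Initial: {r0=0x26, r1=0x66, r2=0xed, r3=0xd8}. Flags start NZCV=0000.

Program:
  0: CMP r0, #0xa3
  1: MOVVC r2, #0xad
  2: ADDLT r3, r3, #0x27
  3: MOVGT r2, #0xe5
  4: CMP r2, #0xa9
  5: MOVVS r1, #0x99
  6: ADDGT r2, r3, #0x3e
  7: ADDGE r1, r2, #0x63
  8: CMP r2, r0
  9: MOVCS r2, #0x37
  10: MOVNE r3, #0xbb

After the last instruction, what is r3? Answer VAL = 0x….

VAL = 0xbb

0: ✓ CMP  NZCV=1001
1: · MOVVC
2: · ADDLT
3: ✓ MOVGT  r2←0xe5
4: ✓ CMP  NZCV=0010
5: · MOVVS
6: ✓ ADDGT  r2←0x16
7: ✓ ADDGE  r1←0x79
8: ✓ CMP  NZCV=1000
9: · MOVCS
10: ✓ MOVNE  r3←0xbb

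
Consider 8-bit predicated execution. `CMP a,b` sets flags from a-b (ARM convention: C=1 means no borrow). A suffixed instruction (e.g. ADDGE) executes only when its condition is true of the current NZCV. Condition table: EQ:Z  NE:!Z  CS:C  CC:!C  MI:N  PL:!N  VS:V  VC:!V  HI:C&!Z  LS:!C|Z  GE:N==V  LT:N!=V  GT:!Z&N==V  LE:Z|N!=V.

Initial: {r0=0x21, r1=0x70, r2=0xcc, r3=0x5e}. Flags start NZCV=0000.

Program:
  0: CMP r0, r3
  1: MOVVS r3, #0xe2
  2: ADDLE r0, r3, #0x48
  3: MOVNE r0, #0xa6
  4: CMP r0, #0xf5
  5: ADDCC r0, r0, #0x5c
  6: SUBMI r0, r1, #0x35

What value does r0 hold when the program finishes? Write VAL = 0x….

0: ✓ CMP  NZCV=1000
1: · MOVVS
2: ✓ ADDLE  r0←0xa6
3: ✓ MOVNE  r0←0xa6
4: ✓ CMP  NZCV=1000
5: ✓ ADDCC  r0←0x02
6: ✓ SUBMI  r0←0x3b

VAL = 0x3b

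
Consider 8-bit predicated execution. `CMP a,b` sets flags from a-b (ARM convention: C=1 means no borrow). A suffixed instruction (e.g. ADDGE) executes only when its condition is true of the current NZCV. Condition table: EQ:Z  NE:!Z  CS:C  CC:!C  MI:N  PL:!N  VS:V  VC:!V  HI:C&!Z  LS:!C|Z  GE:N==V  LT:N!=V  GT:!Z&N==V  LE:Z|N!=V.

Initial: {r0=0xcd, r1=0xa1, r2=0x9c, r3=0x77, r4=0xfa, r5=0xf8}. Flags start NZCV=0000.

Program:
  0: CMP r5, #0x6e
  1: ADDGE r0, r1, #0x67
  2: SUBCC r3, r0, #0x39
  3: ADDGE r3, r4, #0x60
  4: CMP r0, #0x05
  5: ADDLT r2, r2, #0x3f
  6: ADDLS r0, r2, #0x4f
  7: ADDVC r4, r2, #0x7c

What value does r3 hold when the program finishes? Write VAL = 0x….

[0] flags=1010 → (cmp)
[1] flags=1010 GE?F → skip
[2] flags=1010 CC?F → skip
[3] flags=1010 GE?F → skip
[4] flags=1010 → (cmp)
[5] flags=1010 LT?T → r2=0xdb
[6] flags=1010 LS?F → skip
[7] flags=1010 VC?T → r4=0x57

VAL = 0x77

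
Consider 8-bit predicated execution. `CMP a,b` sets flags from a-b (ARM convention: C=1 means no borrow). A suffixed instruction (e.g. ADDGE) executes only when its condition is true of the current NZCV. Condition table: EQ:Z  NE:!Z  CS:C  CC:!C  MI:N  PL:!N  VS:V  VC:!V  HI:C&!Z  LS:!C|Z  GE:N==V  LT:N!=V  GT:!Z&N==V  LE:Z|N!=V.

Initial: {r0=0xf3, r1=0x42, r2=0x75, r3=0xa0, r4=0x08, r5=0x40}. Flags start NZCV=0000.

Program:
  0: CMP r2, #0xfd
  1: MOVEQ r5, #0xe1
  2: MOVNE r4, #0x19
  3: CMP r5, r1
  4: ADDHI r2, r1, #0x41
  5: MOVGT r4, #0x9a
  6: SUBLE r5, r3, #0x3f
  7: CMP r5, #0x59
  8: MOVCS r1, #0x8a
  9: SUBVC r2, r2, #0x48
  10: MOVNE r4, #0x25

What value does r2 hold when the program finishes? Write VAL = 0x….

VAL = 0x2d

0: ✓ CMP  NZCV=0000
1: · MOVEQ
2: ✓ MOVNE  r4←0x19
3: ✓ CMP  NZCV=1000
4: · ADDHI
5: · MOVGT
6: ✓ SUBLE  r5←0x61
7: ✓ CMP  NZCV=0010
8: ✓ MOVCS  r1←0x8a
9: ✓ SUBVC  r2←0x2d
10: ✓ MOVNE  r4←0x25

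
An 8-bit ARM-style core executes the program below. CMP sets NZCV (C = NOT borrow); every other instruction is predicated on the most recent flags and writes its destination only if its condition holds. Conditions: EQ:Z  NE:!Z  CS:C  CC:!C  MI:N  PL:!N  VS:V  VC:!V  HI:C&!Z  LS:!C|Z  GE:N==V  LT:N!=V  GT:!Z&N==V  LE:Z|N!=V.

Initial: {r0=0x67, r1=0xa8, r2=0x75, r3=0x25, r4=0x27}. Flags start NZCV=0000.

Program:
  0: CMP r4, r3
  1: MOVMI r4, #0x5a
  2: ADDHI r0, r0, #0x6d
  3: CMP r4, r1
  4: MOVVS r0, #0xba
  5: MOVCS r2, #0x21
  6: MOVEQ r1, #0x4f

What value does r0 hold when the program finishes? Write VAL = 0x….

VAL = 0xd4

0: ✓ CMP  NZCV=0010
1: · MOVMI
2: ✓ ADDHI  r0←0xd4
3: ✓ CMP  NZCV=0000
4: · MOVVS
5: · MOVCS
6: · MOVEQ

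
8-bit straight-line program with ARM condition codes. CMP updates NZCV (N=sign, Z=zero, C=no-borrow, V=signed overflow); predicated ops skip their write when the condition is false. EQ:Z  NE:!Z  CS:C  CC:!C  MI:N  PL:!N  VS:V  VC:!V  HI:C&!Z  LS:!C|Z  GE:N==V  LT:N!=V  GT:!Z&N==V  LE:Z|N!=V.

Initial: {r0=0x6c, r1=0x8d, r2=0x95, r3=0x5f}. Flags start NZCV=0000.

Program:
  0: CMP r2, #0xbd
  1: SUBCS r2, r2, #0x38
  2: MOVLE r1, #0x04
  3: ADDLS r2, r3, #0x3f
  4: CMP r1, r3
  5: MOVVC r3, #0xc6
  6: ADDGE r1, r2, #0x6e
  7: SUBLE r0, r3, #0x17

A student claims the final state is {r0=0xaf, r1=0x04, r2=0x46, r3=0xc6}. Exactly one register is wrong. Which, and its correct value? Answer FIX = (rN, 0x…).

FIX = (r2, 0x9e)

0: ✓ CMP  NZCV=1000
1: · SUBCS
2: ✓ MOVLE  r1←0x04
3: ✓ ADDLS  r2←0x9e
4: ✓ CMP  NZCV=1000
5: ✓ MOVVC  r3←0xc6
6: · ADDGE
7: ✓ SUBLE  r0←0xaf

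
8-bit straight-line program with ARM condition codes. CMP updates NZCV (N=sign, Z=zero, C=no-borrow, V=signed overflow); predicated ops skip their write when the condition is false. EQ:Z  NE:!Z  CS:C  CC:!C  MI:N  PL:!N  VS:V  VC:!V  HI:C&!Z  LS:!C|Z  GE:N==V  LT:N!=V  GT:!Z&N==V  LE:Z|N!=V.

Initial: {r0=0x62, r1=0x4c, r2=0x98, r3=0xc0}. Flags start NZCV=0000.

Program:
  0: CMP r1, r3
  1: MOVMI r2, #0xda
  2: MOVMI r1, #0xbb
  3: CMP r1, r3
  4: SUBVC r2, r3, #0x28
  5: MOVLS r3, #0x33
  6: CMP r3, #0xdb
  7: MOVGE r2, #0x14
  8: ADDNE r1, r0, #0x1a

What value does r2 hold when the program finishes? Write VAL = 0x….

[0] flags=1001 → (cmp)
[1] flags=1001 MI?T → r2=0xda
[2] flags=1001 MI?T → r1=0xbb
[3] flags=1000 → (cmp)
[4] flags=1000 VC?T → r2=0x98
[5] flags=1000 LS?T → r3=0x33
[6] flags=0000 → (cmp)
[7] flags=0000 GE?T → r2=0x14
[8] flags=0000 NE?T → r1=0x7c

VAL = 0x14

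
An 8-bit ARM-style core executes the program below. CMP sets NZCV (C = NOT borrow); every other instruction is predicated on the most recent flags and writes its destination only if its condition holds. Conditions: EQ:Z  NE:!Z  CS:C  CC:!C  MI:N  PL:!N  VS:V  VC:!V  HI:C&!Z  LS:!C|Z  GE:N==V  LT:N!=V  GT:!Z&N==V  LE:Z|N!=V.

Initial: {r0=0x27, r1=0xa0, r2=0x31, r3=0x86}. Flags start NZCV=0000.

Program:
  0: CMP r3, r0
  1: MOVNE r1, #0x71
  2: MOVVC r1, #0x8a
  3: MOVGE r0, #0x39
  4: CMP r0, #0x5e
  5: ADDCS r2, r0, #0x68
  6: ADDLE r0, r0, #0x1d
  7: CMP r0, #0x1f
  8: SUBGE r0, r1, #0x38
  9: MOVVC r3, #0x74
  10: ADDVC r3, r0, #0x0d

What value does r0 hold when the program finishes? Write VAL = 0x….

0: ✓ CMP  NZCV=0011
1: ✓ MOVNE  r1←0x71
2: · MOVVC
3: · MOVGE
4: ✓ CMP  NZCV=1000
5: · ADDCS
6: ✓ ADDLE  r0←0x44
7: ✓ CMP  NZCV=0010
8: ✓ SUBGE  r0←0x39
9: ✓ MOVVC  r3←0x74
10: ✓ ADDVC  r3←0x46

VAL = 0x39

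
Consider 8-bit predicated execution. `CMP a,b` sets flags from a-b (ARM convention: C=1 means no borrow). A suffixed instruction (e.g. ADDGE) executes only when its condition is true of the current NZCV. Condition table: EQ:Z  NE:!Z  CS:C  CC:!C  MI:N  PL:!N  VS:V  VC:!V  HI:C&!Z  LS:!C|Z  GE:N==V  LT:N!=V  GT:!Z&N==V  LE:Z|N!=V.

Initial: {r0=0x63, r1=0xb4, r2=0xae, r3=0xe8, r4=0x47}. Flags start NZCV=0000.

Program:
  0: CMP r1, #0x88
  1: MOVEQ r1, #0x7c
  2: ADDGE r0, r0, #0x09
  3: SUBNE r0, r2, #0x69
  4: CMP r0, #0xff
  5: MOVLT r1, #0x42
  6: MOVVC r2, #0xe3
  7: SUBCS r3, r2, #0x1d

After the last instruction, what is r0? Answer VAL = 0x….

VAL = 0x45

0: ✓ CMP  NZCV=0010
1: · MOVEQ
2: ✓ ADDGE  r0←0x6c
3: ✓ SUBNE  r0←0x45
4: ✓ CMP  NZCV=0000
5: · MOVLT
6: ✓ MOVVC  r2←0xe3
7: · SUBCS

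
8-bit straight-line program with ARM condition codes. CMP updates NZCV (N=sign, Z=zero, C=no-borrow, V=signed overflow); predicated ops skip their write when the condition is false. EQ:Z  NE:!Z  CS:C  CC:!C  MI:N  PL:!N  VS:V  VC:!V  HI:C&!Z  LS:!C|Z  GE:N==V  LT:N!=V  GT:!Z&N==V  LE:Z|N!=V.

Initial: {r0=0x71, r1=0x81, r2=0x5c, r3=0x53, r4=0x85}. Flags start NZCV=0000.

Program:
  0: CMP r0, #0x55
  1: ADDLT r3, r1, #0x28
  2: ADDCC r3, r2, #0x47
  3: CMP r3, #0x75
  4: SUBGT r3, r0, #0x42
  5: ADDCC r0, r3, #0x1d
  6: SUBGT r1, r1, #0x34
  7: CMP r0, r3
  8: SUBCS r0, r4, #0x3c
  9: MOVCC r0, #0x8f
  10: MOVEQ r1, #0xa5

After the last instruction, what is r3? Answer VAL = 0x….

VAL = 0x53

[0] flags=0010 → (cmp)
[1] flags=0010 LT?F → skip
[2] flags=0010 CC?F → skip
[3] flags=1000 → (cmp)
[4] flags=1000 GT?F → skip
[5] flags=1000 CC?T → r0=0x70
[6] flags=1000 GT?F → skip
[7] flags=0010 → (cmp)
[8] flags=0010 CS?T → r0=0x49
[9] flags=0010 CC?F → skip
[10] flags=0010 EQ?F → skip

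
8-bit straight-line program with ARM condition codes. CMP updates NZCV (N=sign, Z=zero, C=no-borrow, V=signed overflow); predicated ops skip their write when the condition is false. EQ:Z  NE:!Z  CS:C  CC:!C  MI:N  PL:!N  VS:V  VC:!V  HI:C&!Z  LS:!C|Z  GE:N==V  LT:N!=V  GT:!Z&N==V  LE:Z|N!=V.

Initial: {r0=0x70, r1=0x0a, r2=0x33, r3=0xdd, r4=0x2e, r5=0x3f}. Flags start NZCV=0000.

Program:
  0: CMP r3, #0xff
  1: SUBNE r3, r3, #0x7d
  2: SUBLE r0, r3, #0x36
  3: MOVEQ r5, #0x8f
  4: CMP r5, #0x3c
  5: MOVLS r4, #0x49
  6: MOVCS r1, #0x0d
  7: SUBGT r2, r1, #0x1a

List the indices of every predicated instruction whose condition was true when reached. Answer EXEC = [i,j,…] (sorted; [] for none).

EXEC = [1,2,6,7]

[0] flags=1000 → (cmp)
[1] flags=1000 NE?T → r3=0x60
[2] flags=1000 LE?T → r0=0x2a
[3] flags=1000 EQ?F → skip
[4] flags=0010 → (cmp)
[5] flags=0010 LS?F → skip
[6] flags=0010 CS?T → r1=0x0d
[7] flags=0010 GT?T → r2=0xf3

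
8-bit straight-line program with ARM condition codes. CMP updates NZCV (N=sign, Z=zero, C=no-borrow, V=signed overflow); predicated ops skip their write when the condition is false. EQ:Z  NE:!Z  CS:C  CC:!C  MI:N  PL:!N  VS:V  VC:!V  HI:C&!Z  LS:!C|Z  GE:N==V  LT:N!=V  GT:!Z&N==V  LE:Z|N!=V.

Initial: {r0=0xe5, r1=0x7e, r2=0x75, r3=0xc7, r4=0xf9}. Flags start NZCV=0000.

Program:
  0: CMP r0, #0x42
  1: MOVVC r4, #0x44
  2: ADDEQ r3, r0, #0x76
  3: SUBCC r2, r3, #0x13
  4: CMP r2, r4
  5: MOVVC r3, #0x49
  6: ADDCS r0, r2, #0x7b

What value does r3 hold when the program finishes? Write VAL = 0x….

[0] flags=1010 → (cmp)
[1] flags=1010 VC?T → r4=0x44
[2] flags=1010 EQ?F → skip
[3] flags=1010 CC?F → skip
[4] flags=0010 → (cmp)
[5] flags=0010 VC?T → r3=0x49
[6] flags=0010 CS?T → r0=0xf0

VAL = 0x49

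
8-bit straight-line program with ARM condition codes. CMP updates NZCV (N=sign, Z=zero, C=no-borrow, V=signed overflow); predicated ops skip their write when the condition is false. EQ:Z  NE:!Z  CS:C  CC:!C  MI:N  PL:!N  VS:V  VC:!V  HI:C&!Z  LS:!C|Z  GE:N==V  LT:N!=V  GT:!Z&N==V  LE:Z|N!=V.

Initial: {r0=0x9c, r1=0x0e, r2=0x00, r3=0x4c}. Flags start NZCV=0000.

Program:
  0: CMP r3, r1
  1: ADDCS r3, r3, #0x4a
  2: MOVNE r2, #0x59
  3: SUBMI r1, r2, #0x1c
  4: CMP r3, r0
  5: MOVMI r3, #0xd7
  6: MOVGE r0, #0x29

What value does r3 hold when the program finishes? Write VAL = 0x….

VAL = 0xd7

0: ✓ CMP  NZCV=0010
1: ✓ ADDCS  r3←0x96
2: ✓ MOVNE  r2←0x59
3: · SUBMI
4: ✓ CMP  NZCV=1000
5: ✓ MOVMI  r3←0xd7
6: · MOVGE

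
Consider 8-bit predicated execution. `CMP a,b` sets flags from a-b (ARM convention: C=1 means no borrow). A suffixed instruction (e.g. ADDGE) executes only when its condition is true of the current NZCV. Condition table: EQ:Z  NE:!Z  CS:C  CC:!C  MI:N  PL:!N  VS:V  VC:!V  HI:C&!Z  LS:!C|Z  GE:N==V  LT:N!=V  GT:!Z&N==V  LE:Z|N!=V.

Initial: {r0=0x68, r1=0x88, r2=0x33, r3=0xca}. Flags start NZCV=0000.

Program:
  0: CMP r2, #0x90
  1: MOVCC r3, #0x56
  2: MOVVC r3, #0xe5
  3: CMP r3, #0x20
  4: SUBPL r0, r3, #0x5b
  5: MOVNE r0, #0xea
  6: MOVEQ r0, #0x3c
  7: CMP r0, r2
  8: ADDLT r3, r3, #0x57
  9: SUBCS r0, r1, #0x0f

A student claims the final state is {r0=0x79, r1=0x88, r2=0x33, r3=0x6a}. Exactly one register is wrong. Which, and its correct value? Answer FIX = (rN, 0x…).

FIX = (r3, 0xad)

0: ✓ CMP  NZCV=1001
1: ✓ MOVCC  r3←0x56
2: · MOVVC
3: ✓ CMP  NZCV=0010
4: ✓ SUBPL  r0←0xfb
5: ✓ MOVNE  r0←0xea
6: · MOVEQ
7: ✓ CMP  NZCV=1010
8: ✓ ADDLT  r3←0xad
9: ✓ SUBCS  r0←0x79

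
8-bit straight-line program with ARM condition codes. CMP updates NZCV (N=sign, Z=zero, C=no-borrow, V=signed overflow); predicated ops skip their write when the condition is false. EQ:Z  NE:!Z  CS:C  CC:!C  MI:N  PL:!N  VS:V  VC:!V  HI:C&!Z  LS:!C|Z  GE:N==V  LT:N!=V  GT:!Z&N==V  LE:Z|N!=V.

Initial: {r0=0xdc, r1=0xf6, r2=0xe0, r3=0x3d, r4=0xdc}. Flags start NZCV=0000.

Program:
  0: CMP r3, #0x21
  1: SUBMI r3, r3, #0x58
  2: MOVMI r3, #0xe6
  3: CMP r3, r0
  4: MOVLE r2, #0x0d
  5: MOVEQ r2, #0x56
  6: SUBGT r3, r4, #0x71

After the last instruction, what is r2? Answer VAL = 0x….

0: ✓ CMP  NZCV=0010
1: · SUBMI
2: · MOVMI
3: ✓ CMP  NZCV=0000
4: · MOVLE
5: · MOVEQ
6: ✓ SUBGT  r3←0x6b

VAL = 0xe0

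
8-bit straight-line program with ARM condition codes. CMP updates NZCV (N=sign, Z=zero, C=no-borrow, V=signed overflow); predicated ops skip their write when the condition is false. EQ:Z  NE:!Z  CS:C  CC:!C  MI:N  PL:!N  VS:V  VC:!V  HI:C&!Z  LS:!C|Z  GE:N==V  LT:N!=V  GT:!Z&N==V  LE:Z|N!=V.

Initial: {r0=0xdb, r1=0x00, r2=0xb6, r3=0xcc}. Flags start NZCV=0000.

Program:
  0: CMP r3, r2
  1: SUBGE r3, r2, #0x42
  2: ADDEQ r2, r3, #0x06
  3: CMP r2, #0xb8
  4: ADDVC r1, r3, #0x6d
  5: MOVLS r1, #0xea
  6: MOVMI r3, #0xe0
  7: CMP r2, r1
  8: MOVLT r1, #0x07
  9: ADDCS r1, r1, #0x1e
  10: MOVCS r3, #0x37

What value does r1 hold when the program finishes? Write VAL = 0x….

VAL = 0x07

[0] flags=0010 → (cmp)
[1] flags=0010 GE?T → r3=0x74
[2] flags=0010 EQ?F → skip
[3] flags=1000 → (cmp)
[4] flags=1000 VC?T → r1=0xe1
[5] flags=1000 LS?T → r1=0xea
[6] flags=1000 MI?T → r3=0xe0
[7] flags=1000 → (cmp)
[8] flags=1000 LT?T → r1=0x07
[9] flags=1000 CS?F → skip
[10] flags=1000 CS?F → skip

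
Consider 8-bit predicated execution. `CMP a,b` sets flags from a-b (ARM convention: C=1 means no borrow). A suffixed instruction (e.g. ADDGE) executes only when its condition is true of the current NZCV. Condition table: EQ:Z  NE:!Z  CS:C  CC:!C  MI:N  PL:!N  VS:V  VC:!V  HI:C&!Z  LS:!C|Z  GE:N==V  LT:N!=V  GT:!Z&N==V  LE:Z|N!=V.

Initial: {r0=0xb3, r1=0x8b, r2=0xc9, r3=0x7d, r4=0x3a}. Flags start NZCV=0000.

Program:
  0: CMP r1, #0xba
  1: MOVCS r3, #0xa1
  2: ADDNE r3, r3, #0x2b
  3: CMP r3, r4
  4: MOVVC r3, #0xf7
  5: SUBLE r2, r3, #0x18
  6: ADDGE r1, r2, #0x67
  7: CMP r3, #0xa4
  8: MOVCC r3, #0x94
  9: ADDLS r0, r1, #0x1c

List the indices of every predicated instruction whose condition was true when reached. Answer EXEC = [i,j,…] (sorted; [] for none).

EXEC = [2,5]

[0] flags=1000 → (cmp)
[1] flags=1000 CS?F → skip
[2] flags=1000 NE?T → r3=0xa8
[3] flags=0011 → (cmp)
[4] flags=0011 VC?F → skip
[5] flags=0011 LE?T → r2=0x90
[6] flags=0011 GE?F → skip
[7] flags=0010 → (cmp)
[8] flags=0010 CC?F → skip
[9] flags=0010 LS?F → skip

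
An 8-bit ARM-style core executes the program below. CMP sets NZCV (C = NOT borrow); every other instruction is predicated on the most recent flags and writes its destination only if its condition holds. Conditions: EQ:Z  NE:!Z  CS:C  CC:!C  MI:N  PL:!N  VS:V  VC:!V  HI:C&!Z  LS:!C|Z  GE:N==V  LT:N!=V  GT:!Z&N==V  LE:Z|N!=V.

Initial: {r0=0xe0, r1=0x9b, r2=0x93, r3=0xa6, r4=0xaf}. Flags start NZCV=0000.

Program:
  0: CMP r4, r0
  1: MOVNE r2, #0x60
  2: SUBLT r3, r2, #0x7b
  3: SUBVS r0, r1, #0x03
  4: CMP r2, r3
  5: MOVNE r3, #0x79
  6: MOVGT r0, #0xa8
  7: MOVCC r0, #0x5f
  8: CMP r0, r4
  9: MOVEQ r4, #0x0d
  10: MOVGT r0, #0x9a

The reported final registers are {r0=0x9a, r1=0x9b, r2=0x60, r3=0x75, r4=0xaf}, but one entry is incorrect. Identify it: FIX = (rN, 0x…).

FIX = (r3, 0x79)

0: ✓ CMP  NZCV=1000
1: ✓ MOVNE  r2←0x60
2: ✓ SUBLT  r3←0xe5
3: · SUBVS
4: ✓ CMP  NZCV=0000
5: ✓ MOVNE  r3←0x79
6: ✓ MOVGT  r0←0xa8
7: ✓ MOVCC  r0←0x5f
8: ✓ CMP  NZCV=1001
9: · MOVEQ
10: ✓ MOVGT  r0←0x9a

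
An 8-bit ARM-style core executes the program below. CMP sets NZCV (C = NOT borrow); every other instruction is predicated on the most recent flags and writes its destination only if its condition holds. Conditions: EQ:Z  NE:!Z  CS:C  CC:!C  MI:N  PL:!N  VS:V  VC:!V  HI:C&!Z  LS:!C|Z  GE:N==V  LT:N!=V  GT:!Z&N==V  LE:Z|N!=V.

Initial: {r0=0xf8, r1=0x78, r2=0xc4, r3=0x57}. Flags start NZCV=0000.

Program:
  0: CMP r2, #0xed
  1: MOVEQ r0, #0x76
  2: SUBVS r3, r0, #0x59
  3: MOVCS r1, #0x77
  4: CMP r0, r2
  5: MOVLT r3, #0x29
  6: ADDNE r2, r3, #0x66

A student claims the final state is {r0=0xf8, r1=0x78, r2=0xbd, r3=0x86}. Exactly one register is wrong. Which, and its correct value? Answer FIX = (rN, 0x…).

0: ✓ CMP  NZCV=1000
1: · MOVEQ
2: · SUBVS
3: · MOVCS
4: ✓ CMP  NZCV=0010
5: · MOVLT
6: ✓ ADDNE  r2←0xbd

FIX = (r3, 0x57)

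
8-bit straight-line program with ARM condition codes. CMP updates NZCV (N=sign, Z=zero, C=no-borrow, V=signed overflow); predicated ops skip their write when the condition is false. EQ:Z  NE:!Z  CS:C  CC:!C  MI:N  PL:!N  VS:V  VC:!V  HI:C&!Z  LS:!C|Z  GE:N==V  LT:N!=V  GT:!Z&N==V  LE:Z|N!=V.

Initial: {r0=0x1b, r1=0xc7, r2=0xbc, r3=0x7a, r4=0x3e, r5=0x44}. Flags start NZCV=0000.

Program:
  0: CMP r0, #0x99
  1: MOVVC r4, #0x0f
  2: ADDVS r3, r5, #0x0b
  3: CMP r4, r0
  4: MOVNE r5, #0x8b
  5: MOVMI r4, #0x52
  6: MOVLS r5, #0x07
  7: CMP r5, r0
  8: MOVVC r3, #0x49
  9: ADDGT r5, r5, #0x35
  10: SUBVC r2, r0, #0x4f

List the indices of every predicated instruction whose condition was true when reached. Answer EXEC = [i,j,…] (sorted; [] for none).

EXEC = [2,4]

[0] flags=1001 → (cmp)
[1] flags=1001 VC?F → skip
[2] flags=1001 VS?T → r3=0x4f
[3] flags=0010 → (cmp)
[4] flags=0010 NE?T → r5=0x8b
[5] flags=0010 MI?F → skip
[6] flags=0010 LS?F → skip
[7] flags=0011 → (cmp)
[8] flags=0011 VC?F → skip
[9] flags=0011 GT?F → skip
[10] flags=0011 VC?F → skip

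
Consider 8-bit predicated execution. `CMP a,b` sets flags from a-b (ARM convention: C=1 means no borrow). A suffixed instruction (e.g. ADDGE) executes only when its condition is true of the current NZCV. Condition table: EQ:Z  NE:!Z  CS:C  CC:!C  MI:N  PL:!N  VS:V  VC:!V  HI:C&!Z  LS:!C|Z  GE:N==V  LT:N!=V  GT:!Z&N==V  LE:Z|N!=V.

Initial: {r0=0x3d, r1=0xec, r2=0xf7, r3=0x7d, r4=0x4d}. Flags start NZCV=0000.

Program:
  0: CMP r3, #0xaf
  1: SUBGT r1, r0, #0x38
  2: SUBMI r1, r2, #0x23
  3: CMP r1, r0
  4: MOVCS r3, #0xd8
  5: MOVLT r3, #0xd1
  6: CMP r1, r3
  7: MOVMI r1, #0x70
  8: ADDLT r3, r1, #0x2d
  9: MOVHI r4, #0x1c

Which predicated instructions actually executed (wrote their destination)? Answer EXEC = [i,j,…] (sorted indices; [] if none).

0: ✓ CMP  NZCV=1001
1: ✓ SUBGT  r1←0x05
2: ✓ SUBMI  r1←0xd4
3: ✓ CMP  NZCV=1010
4: ✓ MOVCS  r3←0xd8
5: ✓ MOVLT  r3←0xd1
6: ✓ CMP  NZCV=0010
7: · MOVMI
8: · ADDLT
9: ✓ MOVHI  r4←0x1c

EXEC = [1,2,4,5,9]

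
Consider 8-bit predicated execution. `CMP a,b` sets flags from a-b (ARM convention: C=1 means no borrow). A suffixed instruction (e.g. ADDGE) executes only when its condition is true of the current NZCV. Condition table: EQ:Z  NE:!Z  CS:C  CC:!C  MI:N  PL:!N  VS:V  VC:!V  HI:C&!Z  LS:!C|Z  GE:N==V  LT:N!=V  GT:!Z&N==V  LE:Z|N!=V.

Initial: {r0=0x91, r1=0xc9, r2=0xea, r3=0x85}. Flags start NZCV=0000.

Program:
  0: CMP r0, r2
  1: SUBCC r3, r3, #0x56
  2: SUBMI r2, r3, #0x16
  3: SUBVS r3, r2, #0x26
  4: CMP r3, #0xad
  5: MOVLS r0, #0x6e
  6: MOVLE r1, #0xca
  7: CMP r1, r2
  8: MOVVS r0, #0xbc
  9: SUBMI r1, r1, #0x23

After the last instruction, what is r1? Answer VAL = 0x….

VAL = 0xa6

0: ✓ CMP  NZCV=1000
1: ✓ SUBCC  r3←0x2f
2: ✓ SUBMI  r2←0x19
3: · SUBVS
4: ✓ CMP  NZCV=1001
5: ✓ MOVLS  r0←0x6e
6: · MOVLE
7: ✓ CMP  NZCV=1010
8: · MOVVS
9: ✓ SUBMI  r1←0xa6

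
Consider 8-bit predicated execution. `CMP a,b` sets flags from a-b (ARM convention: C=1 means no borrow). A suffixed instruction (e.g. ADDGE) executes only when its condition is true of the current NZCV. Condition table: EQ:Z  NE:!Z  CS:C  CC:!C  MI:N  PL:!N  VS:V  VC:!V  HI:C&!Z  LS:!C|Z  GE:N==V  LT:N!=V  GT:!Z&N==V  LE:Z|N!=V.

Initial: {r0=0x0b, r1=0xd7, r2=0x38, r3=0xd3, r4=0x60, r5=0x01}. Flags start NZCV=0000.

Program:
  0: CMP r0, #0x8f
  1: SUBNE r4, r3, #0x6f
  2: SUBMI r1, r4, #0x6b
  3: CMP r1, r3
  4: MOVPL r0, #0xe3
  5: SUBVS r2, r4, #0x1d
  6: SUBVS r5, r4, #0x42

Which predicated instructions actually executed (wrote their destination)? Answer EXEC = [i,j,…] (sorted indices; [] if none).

EXEC = [1,4]

[0] flags=0000 → (cmp)
[1] flags=0000 NE?T → r4=0x64
[2] flags=0000 MI?F → skip
[3] flags=0010 → (cmp)
[4] flags=0010 PL?T → r0=0xe3
[5] flags=0010 VS?F → skip
[6] flags=0010 VS?F → skip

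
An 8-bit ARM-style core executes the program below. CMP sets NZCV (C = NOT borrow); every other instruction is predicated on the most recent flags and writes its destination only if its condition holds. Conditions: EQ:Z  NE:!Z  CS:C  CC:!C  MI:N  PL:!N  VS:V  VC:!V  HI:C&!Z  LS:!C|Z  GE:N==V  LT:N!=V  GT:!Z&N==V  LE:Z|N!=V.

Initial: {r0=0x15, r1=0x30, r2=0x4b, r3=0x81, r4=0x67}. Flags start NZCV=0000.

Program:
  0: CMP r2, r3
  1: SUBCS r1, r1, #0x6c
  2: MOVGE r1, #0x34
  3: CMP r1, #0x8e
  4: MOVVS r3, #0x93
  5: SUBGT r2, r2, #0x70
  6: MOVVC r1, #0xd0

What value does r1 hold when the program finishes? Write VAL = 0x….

[0] flags=1001 → (cmp)
[1] flags=1001 CS?F → skip
[2] flags=1001 GE?T → r1=0x34
[3] flags=1001 → (cmp)
[4] flags=1001 VS?T → r3=0x93
[5] flags=1001 GT?T → r2=0xdb
[6] flags=1001 VC?F → skip

VAL = 0x34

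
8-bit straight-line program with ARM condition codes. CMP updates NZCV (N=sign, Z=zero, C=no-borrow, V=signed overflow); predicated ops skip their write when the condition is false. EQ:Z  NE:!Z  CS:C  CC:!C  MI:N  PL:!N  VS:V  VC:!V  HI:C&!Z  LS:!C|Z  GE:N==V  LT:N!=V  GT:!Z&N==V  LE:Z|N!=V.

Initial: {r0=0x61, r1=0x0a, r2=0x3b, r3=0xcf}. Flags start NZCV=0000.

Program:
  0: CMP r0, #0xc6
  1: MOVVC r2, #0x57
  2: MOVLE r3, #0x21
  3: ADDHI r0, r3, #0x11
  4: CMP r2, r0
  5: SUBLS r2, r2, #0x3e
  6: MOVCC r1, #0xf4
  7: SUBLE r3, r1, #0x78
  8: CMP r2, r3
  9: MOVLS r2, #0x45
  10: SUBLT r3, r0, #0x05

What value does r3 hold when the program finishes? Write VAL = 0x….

[0] flags=1001 → (cmp)
[1] flags=1001 VC?F → skip
[2] flags=1001 LE?F → skip
[3] flags=1001 HI?F → skip
[4] flags=1000 → (cmp)
[5] flags=1000 LS?T → r2=0xfd
[6] flags=1000 CC?T → r1=0xf4
[7] flags=1000 LE?T → r3=0x7c
[8] flags=1010 → (cmp)
[9] flags=1010 LS?F → skip
[10] flags=1010 LT?T → r3=0x5c

VAL = 0x5c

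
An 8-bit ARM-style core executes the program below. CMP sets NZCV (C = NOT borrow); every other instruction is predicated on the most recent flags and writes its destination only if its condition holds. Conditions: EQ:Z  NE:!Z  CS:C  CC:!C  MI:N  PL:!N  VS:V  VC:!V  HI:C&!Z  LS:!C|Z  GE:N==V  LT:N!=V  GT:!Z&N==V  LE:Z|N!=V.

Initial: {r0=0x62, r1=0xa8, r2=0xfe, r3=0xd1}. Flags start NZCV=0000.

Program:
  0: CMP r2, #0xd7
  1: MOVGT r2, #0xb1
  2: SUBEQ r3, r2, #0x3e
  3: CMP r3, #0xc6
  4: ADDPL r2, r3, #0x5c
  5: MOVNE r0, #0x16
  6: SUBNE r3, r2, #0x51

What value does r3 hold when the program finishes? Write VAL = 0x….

VAL = 0xdc

0: ✓ CMP  NZCV=0010
1: ✓ MOVGT  r2←0xb1
2: · SUBEQ
3: ✓ CMP  NZCV=0010
4: ✓ ADDPL  r2←0x2d
5: ✓ MOVNE  r0←0x16
6: ✓ SUBNE  r3←0xdc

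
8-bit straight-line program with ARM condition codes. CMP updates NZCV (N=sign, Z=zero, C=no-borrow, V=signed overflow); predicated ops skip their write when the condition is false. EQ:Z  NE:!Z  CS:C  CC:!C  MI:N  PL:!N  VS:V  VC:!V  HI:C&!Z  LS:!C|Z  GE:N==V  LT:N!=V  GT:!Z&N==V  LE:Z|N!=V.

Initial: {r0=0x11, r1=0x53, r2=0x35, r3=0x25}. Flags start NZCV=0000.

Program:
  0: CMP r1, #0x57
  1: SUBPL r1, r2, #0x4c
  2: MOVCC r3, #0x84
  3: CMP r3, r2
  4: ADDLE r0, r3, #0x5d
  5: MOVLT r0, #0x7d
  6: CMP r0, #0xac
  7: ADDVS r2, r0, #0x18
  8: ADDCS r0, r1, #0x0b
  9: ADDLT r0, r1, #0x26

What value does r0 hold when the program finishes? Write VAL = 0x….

[0] flags=1000 → (cmp)
[1] flags=1000 PL?F → skip
[2] flags=1000 CC?T → r3=0x84
[3] flags=0011 → (cmp)
[4] flags=0011 LE?T → r0=0xe1
[5] flags=0011 LT?T → r0=0x7d
[6] flags=1001 → (cmp)
[7] flags=1001 VS?T → r2=0x95
[8] flags=1001 CS?F → skip
[9] flags=1001 LT?F → skip

VAL = 0x7d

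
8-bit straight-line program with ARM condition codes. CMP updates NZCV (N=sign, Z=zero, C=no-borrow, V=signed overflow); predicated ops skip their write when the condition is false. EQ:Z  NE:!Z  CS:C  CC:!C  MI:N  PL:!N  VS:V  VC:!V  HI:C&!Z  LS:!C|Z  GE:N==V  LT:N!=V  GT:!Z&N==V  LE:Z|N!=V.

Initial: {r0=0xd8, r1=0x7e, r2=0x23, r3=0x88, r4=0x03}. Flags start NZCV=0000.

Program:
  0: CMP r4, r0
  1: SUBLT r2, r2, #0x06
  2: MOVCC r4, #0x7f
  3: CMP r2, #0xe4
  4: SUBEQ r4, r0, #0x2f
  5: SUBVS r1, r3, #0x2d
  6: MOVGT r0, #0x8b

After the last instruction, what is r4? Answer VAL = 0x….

[0] flags=0000 → (cmp)
[1] flags=0000 LT?F → skip
[2] flags=0000 CC?T → r4=0x7f
[3] flags=0000 → (cmp)
[4] flags=0000 EQ?F → skip
[5] flags=0000 VS?F → skip
[6] flags=0000 GT?T → r0=0x8b

VAL = 0x7f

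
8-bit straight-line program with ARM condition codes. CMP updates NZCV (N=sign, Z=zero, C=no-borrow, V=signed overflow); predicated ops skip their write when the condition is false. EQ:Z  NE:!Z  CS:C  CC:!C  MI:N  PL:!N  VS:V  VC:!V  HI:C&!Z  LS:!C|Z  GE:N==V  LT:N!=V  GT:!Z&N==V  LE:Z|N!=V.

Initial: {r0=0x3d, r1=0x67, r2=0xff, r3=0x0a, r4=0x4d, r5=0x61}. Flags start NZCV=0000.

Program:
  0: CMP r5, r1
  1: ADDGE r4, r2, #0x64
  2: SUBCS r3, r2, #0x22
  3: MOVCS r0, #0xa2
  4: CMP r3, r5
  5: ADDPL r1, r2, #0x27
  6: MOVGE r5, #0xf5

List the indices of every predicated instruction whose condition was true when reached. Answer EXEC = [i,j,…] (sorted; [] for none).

0: ✓ CMP  NZCV=1000
1: · ADDGE
2: · SUBCS
3: · MOVCS
4: ✓ CMP  NZCV=1000
5: · ADDPL
6: · MOVGE

EXEC = []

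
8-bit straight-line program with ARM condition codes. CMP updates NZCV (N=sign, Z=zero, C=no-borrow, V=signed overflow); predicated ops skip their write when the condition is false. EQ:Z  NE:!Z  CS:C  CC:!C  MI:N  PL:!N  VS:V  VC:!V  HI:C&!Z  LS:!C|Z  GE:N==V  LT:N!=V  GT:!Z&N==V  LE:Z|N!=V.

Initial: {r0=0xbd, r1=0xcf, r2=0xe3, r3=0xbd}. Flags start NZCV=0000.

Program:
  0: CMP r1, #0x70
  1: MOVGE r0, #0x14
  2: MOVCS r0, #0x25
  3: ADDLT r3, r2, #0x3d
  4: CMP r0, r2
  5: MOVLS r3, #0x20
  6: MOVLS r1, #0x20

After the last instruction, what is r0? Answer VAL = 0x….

0: ✓ CMP  NZCV=0011
1: · MOVGE
2: ✓ MOVCS  r0←0x25
3: ✓ ADDLT  r3←0x20
4: ✓ CMP  NZCV=0000
5: ✓ MOVLS  r3←0x20
6: ✓ MOVLS  r1←0x20

VAL = 0x25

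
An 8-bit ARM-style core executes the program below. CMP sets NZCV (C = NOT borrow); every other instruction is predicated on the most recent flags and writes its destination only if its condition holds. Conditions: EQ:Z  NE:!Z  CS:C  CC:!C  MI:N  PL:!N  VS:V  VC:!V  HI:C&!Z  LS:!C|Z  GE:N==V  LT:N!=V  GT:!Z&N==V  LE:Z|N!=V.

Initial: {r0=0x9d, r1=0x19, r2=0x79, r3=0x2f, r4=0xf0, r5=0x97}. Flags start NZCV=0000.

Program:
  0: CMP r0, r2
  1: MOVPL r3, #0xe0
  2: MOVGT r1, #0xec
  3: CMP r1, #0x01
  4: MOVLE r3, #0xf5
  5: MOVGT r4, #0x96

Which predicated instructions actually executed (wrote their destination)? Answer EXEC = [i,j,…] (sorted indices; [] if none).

EXEC = [1,5]

0: ✓ CMP  NZCV=0011
1: ✓ MOVPL  r3←0xe0
2: · MOVGT
3: ✓ CMP  NZCV=0010
4: · MOVLE
5: ✓ MOVGT  r4←0x96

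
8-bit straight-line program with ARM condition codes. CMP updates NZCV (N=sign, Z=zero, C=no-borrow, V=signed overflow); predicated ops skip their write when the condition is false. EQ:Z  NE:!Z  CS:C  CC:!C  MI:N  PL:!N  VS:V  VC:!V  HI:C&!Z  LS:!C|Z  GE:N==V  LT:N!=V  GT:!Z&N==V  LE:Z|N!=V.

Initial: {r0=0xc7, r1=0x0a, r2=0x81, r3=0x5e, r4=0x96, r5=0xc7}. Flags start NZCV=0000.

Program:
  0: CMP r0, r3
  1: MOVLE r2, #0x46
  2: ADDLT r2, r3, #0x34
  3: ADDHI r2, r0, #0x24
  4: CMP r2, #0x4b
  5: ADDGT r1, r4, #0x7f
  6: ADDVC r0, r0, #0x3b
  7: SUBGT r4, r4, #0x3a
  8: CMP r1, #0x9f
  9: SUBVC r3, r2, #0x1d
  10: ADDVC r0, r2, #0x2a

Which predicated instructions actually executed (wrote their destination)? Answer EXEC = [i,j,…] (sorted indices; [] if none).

[0] flags=0011 → (cmp)
[1] flags=0011 LE?T → r2=0x46
[2] flags=0011 LT?T → r2=0x92
[3] flags=0011 HI?T → r2=0xeb
[4] flags=1010 → (cmp)
[5] flags=1010 GT?F → skip
[6] flags=1010 VC?T → r0=0x02
[7] flags=1010 GT?F → skip
[8] flags=0000 → (cmp)
[9] flags=0000 VC?T → r3=0xce
[10] flags=0000 VC?T → r0=0x15

EXEC = [1,2,3,6,9,10]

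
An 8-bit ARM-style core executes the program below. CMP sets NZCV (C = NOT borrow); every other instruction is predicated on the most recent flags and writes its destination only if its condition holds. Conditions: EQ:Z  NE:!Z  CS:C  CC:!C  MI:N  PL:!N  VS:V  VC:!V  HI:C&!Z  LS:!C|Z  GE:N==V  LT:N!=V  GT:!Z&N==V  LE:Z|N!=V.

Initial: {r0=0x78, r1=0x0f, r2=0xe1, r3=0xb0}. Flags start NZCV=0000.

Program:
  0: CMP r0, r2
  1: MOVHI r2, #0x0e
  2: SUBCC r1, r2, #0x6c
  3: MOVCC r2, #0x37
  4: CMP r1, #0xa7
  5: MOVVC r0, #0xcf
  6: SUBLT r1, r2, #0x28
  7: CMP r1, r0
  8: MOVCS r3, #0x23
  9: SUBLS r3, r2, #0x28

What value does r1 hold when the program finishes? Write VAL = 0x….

VAL = 0x75

[0] flags=1001 → (cmp)
[1] flags=1001 HI?F → skip
[2] flags=1001 CC?T → r1=0x75
[3] flags=1001 CC?T → r2=0x37
[4] flags=1001 → (cmp)
[5] flags=1001 VC?F → skip
[6] flags=1001 LT?F → skip
[7] flags=1000 → (cmp)
[8] flags=1000 CS?F → skip
[9] flags=1000 LS?T → r3=0x0f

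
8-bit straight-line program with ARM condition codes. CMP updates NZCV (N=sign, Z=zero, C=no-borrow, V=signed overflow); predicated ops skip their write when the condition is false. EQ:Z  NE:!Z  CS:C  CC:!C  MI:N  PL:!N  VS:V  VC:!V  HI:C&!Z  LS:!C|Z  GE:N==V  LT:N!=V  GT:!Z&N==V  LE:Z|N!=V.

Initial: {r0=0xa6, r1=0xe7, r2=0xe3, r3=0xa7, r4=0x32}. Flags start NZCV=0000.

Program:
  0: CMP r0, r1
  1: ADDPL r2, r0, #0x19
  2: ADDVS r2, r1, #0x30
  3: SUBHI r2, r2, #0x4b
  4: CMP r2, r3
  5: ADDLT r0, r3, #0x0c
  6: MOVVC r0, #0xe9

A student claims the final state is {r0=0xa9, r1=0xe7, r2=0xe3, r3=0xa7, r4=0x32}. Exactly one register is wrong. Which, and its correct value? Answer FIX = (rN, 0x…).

0: ✓ CMP  NZCV=1000
1: · ADDPL
2: · ADDVS
3: · SUBHI
4: ✓ CMP  NZCV=0010
5: · ADDLT
6: ✓ MOVVC  r0←0xe9

FIX = (r0, 0xe9)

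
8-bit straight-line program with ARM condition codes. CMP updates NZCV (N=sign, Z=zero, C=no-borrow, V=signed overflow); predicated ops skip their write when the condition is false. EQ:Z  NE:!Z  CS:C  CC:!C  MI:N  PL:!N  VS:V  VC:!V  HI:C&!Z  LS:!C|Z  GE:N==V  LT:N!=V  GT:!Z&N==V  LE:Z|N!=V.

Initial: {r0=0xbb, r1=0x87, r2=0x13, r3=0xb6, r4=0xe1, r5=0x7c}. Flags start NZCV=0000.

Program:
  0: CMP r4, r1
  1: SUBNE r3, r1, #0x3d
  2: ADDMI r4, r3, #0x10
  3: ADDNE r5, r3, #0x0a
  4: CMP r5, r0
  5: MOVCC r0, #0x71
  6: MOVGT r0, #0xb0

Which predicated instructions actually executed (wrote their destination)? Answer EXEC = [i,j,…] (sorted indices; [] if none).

0: ✓ CMP  NZCV=0010
1: ✓ SUBNE  r3←0x4a
2: · ADDMI
3: ✓ ADDNE  r5←0x54
4: ✓ CMP  NZCV=1001
5: ✓ MOVCC  r0←0x71
6: ✓ MOVGT  r0←0xb0

EXEC = [1,3,5,6]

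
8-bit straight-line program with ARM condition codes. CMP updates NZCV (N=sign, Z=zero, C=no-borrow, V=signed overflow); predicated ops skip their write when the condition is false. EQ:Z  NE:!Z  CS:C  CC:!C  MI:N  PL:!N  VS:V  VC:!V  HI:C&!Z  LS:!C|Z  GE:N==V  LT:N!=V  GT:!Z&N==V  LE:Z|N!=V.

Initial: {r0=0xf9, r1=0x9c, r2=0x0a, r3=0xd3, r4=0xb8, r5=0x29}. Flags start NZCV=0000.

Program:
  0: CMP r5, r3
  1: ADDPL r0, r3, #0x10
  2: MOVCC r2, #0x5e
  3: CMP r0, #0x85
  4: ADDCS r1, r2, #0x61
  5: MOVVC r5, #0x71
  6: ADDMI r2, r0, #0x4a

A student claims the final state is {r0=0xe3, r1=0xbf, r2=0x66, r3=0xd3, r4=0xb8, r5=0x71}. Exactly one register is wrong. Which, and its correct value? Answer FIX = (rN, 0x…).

FIX = (r2, 0x5e)

0: ✓ CMP  NZCV=0000
1: ✓ ADDPL  r0←0xe3
2: ✓ MOVCC  r2←0x5e
3: ✓ CMP  NZCV=0010
4: ✓ ADDCS  r1←0xbf
5: ✓ MOVVC  r5←0x71
6: · ADDMI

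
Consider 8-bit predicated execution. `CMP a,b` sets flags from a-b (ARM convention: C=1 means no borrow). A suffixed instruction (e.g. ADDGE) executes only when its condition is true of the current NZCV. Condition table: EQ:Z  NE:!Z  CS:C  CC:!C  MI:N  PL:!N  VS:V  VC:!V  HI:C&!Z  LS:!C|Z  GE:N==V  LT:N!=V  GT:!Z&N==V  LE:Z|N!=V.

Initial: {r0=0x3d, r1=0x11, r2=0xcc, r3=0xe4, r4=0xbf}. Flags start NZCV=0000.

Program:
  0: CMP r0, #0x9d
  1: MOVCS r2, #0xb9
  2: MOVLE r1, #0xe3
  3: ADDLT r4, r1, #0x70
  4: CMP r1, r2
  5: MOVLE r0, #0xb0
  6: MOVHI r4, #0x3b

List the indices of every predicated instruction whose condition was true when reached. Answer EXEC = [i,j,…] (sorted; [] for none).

EXEC = []

0: ✓ CMP  NZCV=1001
1: · MOVCS
2: · MOVLE
3: · ADDLT
4: ✓ CMP  NZCV=0000
5: · MOVLE
6: · MOVHI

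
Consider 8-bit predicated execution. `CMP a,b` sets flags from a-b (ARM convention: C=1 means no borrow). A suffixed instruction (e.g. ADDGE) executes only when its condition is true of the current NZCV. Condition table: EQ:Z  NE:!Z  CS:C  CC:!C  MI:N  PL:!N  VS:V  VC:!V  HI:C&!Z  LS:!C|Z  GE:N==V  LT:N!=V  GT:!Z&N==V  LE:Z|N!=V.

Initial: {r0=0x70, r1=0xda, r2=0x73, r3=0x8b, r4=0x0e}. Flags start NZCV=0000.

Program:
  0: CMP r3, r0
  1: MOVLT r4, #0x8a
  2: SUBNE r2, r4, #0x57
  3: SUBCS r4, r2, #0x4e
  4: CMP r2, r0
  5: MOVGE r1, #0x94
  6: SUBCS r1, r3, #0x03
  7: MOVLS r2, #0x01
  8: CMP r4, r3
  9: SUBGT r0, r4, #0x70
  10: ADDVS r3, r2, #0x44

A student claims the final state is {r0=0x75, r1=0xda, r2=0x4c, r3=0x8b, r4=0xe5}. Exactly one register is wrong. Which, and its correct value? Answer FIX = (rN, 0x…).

FIX = (r2, 0x01)

0: ✓ CMP  NZCV=0011
1: ✓ MOVLT  r4←0x8a
2: ✓ SUBNE  r2←0x33
3: ✓ SUBCS  r4←0xe5
4: ✓ CMP  NZCV=1000
5: · MOVGE
6: · SUBCS
7: ✓ MOVLS  r2←0x01
8: ✓ CMP  NZCV=0010
9: ✓ SUBGT  r0←0x75
10: · ADDVS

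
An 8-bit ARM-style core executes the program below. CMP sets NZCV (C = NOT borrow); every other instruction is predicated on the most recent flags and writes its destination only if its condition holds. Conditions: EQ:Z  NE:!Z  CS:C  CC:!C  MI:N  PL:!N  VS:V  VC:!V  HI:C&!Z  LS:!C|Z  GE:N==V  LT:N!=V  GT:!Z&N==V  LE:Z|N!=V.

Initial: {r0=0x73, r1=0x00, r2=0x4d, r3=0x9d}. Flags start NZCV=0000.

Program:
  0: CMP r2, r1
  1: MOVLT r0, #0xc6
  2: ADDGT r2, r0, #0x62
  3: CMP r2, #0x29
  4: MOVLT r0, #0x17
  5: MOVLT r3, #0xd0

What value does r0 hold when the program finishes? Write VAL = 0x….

VAL = 0x17

0: ✓ CMP  NZCV=0010
1: · MOVLT
2: ✓ ADDGT  r2←0xd5
3: ✓ CMP  NZCV=1010
4: ✓ MOVLT  r0←0x17
5: ✓ MOVLT  r3←0xd0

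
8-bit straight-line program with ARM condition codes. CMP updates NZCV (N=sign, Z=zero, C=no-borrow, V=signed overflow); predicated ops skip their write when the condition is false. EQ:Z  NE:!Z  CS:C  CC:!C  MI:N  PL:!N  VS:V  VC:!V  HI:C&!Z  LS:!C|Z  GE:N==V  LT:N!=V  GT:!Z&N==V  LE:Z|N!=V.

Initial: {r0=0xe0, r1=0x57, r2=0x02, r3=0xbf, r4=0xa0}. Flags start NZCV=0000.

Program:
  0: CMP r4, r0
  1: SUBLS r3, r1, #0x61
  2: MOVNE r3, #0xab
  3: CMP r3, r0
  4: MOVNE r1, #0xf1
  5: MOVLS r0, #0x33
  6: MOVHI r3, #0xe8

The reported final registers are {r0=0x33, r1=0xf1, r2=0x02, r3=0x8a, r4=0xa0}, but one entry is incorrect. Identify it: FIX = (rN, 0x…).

FIX = (r3, 0xab)

0: ✓ CMP  NZCV=1000
1: ✓ SUBLS  r3←0xf6
2: ✓ MOVNE  r3←0xab
3: ✓ CMP  NZCV=1000
4: ✓ MOVNE  r1←0xf1
5: ✓ MOVLS  r0←0x33
6: · MOVHI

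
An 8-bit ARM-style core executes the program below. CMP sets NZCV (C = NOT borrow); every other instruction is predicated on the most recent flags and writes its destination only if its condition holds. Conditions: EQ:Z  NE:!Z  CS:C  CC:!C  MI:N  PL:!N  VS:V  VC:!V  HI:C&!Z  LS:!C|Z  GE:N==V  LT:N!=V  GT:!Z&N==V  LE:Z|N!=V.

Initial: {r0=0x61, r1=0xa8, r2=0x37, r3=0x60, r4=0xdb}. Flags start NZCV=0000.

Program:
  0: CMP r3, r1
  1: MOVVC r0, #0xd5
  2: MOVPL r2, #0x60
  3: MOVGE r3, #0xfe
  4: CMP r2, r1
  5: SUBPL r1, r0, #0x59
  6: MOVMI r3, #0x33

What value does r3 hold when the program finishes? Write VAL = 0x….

VAL = 0x33

[0] flags=1001 → (cmp)
[1] flags=1001 VC?F → skip
[2] flags=1001 PL?F → skip
[3] flags=1001 GE?T → r3=0xfe
[4] flags=1001 → (cmp)
[5] flags=1001 PL?F → skip
[6] flags=1001 MI?T → r3=0x33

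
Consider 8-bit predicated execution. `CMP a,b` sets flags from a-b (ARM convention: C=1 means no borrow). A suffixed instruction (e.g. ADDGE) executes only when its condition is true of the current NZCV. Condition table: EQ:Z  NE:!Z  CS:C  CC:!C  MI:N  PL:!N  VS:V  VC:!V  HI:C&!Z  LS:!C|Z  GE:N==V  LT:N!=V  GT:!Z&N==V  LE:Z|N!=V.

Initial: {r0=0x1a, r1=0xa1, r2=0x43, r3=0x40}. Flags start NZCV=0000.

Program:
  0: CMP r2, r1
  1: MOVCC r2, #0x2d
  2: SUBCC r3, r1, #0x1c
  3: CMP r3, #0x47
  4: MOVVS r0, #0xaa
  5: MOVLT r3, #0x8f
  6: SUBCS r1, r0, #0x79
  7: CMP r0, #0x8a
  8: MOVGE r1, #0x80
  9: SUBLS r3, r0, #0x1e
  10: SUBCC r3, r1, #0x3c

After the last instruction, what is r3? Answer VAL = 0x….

VAL = 0x8f

0: ✓ CMP  NZCV=1001
1: ✓ MOVCC  r2←0x2d
2: ✓ SUBCC  r3←0x85
3: ✓ CMP  NZCV=0011
4: ✓ MOVVS  r0←0xaa
5: ✓ MOVLT  r3←0x8f
6: ✓ SUBCS  r1←0x31
7: ✓ CMP  NZCV=0010
8: ✓ MOVGE  r1←0x80
9: · SUBLS
10: · SUBCC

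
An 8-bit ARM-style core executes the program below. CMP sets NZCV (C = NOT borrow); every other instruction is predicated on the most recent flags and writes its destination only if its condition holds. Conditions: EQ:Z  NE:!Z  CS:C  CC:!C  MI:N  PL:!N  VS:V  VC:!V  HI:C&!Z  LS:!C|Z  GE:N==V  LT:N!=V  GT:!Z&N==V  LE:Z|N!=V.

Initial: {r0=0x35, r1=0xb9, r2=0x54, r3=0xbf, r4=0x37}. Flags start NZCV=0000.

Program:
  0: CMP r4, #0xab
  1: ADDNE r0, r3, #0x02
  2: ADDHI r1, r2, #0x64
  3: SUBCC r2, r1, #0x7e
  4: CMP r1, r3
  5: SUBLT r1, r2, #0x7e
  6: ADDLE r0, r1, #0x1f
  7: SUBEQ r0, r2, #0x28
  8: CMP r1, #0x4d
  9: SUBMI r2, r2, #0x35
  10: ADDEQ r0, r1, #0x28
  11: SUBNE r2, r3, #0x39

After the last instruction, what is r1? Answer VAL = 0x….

0: ✓ CMP  NZCV=1001
1: ✓ ADDNE  r0←0xc1
2: · ADDHI
3: ✓ SUBCC  r2←0x3b
4: ✓ CMP  NZCV=1000
5: ✓ SUBLT  r1←0xbd
6: ✓ ADDLE  r0←0xdc
7: · SUBEQ
8: ✓ CMP  NZCV=0011
9: · SUBMI
10: · ADDEQ
11: ✓ SUBNE  r2←0x86

VAL = 0xbd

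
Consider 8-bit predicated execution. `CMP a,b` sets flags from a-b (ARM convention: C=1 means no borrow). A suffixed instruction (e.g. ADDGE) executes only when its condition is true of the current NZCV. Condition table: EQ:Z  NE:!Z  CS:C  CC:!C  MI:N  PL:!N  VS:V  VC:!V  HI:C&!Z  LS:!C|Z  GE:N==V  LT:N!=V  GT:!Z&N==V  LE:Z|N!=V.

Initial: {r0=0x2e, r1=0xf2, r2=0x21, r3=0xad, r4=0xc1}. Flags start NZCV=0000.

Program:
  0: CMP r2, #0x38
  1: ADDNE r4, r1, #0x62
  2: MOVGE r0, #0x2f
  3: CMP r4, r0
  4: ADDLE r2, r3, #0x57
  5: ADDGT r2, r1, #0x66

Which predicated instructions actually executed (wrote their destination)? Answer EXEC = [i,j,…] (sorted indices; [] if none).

EXEC = [1,5]

[0] flags=1000 → (cmp)
[1] flags=1000 NE?T → r4=0x54
[2] flags=1000 GE?F → skip
[3] flags=0010 → (cmp)
[4] flags=0010 LE?F → skip
[5] flags=0010 GT?T → r2=0x58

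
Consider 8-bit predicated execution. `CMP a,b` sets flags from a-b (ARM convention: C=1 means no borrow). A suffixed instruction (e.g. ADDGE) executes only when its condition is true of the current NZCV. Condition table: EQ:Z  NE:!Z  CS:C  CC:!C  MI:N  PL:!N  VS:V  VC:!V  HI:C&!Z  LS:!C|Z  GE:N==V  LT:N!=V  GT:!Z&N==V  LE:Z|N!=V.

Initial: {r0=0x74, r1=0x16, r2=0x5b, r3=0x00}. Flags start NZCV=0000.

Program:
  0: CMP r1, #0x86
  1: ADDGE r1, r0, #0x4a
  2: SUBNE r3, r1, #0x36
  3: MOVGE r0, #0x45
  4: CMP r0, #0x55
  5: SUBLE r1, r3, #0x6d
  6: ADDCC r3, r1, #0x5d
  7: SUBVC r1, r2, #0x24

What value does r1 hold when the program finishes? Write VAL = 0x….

VAL = 0x37

0: ✓ CMP  NZCV=1001
1: ✓ ADDGE  r1←0xbe
2: ✓ SUBNE  r3←0x88
3: ✓ MOVGE  r0←0x45
4: ✓ CMP  NZCV=1000
5: ✓ SUBLE  r1←0x1b
6: ✓ ADDCC  r3←0x78
7: ✓ SUBVC  r1←0x37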